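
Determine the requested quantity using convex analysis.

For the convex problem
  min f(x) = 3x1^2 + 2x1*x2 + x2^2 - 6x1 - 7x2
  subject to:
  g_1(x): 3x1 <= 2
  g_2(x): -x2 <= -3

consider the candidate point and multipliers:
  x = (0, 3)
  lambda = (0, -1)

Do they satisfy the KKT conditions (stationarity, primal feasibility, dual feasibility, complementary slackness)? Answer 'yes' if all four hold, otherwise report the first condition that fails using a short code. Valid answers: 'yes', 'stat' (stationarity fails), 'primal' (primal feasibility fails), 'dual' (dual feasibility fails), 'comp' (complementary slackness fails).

Gradient of f: grad f(x) = Q x + c = (0, -1)
Constraint values g_i(x) = a_i^T x - b_i:
  g_1((0, 3)) = -2
  g_2((0, 3)) = 0
Stationarity residual: grad f(x) + sum_i lambda_i a_i = (0, 0)
  -> stationarity OK
Primal feasibility (all g_i <= 0): OK
Dual feasibility (all lambda_i >= 0): FAILS
Complementary slackness (lambda_i * g_i(x) = 0 for all i): OK

Verdict: the first failing condition is dual_feasibility -> dual.

dual


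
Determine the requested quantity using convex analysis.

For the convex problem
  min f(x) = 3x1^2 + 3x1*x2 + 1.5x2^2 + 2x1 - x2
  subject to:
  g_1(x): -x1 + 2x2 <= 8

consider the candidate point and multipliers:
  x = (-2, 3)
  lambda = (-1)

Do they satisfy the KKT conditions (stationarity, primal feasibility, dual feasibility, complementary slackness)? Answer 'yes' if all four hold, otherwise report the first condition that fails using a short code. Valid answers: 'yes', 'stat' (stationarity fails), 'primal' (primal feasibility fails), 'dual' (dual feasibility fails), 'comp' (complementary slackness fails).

Gradient of f: grad f(x) = Q x + c = (-1, 2)
Constraint values g_i(x) = a_i^T x - b_i:
  g_1((-2, 3)) = 0
Stationarity residual: grad f(x) + sum_i lambda_i a_i = (0, 0)
  -> stationarity OK
Primal feasibility (all g_i <= 0): OK
Dual feasibility (all lambda_i >= 0): FAILS
Complementary slackness (lambda_i * g_i(x) = 0 for all i): OK

Verdict: the first failing condition is dual_feasibility -> dual.

dual


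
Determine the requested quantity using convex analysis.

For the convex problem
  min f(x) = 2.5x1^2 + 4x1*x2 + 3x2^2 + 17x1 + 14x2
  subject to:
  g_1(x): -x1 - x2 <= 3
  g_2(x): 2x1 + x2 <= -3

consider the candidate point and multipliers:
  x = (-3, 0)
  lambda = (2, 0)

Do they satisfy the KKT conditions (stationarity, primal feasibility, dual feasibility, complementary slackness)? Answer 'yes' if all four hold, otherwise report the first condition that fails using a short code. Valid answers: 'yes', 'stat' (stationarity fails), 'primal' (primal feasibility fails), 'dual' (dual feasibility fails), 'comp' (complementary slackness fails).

Gradient of f: grad f(x) = Q x + c = (2, 2)
Constraint values g_i(x) = a_i^T x - b_i:
  g_1((-3, 0)) = 0
  g_2((-3, 0)) = -3
Stationarity residual: grad f(x) + sum_i lambda_i a_i = (0, 0)
  -> stationarity OK
Primal feasibility (all g_i <= 0): OK
Dual feasibility (all lambda_i >= 0): OK
Complementary slackness (lambda_i * g_i(x) = 0 for all i): OK

Verdict: yes, KKT holds.

yes


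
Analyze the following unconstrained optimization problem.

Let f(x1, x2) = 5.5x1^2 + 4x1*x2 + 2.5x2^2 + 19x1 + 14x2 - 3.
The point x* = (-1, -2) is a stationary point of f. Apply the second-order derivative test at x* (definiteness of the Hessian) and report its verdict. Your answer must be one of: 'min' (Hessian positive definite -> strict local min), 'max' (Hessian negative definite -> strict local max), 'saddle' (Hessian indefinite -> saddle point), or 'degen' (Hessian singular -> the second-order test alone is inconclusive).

Compute the Hessian H = grad^2 f:
  H = [[11, 4], [4, 5]]
Verify stationarity: grad f(x*) = H x* + g = (0, 0).
Eigenvalues of H: 3, 13.
Both eigenvalues > 0, so H is positive definite -> x* is a strict local min.

min


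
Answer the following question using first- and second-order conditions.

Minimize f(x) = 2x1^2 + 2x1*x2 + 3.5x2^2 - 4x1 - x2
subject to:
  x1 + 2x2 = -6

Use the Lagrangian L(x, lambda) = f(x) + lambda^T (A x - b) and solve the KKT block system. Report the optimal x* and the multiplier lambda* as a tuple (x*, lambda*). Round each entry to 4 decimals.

Form the Lagrangian:
  L(x, lambda) = (1/2) x^T Q x + c^T x + lambda^T (A x - b)
Stationarity (grad_x L = 0): Q x + c + A^T lambda = 0.
Primal feasibility: A x = b.

This gives the KKT block system:
  [ Q   A^T ] [ x     ]   [-c ]
  [ A    0  ] [ lambda ] = [ b ]

Solving the linear system:
  x*      = (-0.2667, -2.8667)
  lambda* = (10.8)
  f(x*)   = 34.3667

x* = (-0.2667, -2.8667), lambda* = (10.8)


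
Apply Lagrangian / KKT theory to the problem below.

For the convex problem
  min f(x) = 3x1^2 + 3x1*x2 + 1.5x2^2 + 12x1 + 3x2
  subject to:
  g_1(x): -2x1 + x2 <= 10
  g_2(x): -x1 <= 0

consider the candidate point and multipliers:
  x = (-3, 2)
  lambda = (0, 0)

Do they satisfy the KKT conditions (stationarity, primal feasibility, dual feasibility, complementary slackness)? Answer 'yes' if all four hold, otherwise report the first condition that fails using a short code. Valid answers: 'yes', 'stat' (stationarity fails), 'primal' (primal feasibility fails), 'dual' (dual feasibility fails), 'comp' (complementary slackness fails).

Gradient of f: grad f(x) = Q x + c = (0, 0)
Constraint values g_i(x) = a_i^T x - b_i:
  g_1((-3, 2)) = -2
  g_2((-3, 2)) = 3
Stationarity residual: grad f(x) + sum_i lambda_i a_i = (0, 0)
  -> stationarity OK
Primal feasibility (all g_i <= 0): FAILS
Dual feasibility (all lambda_i >= 0): OK
Complementary slackness (lambda_i * g_i(x) = 0 for all i): OK

Verdict: the first failing condition is primal_feasibility -> primal.

primal


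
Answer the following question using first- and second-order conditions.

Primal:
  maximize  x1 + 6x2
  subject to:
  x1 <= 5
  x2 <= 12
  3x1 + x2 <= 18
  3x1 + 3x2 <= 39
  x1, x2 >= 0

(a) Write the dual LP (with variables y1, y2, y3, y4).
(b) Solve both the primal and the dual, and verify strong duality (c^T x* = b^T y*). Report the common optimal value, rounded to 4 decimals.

The standard primal-dual pair for 'max c^T x s.t. A x <= b, x >= 0' is:
  Dual:  min b^T y  s.t.  A^T y >= c,  y >= 0.

So the dual LP is:
  minimize  5y1 + 12y2 + 18y3 + 39y4
  subject to:
    y1 + 3y3 + 3y4 >= 1
    y2 + y3 + 3y4 >= 6
    y1, y2, y3, y4 >= 0

Solving the primal: x* = (1, 12).
  primal value c^T x* = 73.
Solving the dual: y* = (0, 5, 0, 0.3333).
  dual value b^T y* = 73.
Strong duality: c^T x* = b^T y*. Confirmed.

73


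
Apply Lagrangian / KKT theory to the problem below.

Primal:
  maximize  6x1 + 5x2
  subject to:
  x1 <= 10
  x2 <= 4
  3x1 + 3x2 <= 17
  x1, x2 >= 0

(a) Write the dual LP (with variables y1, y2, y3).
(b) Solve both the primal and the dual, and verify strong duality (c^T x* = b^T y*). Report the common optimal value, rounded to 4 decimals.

The standard primal-dual pair for 'max c^T x s.t. A x <= b, x >= 0' is:
  Dual:  min b^T y  s.t.  A^T y >= c,  y >= 0.

So the dual LP is:
  minimize  10y1 + 4y2 + 17y3
  subject to:
    y1 + 3y3 >= 6
    y2 + 3y3 >= 5
    y1, y2, y3 >= 0

Solving the primal: x* = (5.6667, 0).
  primal value c^T x* = 34.
Solving the dual: y* = (0, 0, 2).
  dual value b^T y* = 34.
Strong duality: c^T x* = b^T y*. Confirmed.

34


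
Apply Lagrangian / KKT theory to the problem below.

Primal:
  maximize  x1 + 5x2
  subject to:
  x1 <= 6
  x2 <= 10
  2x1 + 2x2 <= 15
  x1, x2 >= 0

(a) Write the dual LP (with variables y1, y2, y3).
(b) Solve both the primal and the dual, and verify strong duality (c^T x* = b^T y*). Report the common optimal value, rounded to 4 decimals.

The standard primal-dual pair for 'max c^T x s.t. A x <= b, x >= 0' is:
  Dual:  min b^T y  s.t.  A^T y >= c,  y >= 0.

So the dual LP is:
  minimize  6y1 + 10y2 + 15y3
  subject to:
    y1 + 2y3 >= 1
    y2 + 2y3 >= 5
    y1, y2, y3 >= 0

Solving the primal: x* = (0, 7.5).
  primal value c^T x* = 37.5.
Solving the dual: y* = (0, 0, 2.5).
  dual value b^T y* = 37.5.
Strong duality: c^T x* = b^T y*. Confirmed.

37.5


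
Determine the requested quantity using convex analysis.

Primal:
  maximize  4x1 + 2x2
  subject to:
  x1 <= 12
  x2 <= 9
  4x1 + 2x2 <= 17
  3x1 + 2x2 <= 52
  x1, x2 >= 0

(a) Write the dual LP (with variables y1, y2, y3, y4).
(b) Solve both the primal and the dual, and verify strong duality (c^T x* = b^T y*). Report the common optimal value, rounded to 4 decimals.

The standard primal-dual pair for 'max c^T x s.t. A x <= b, x >= 0' is:
  Dual:  min b^T y  s.t.  A^T y >= c,  y >= 0.

So the dual LP is:
  minimize  12y1 + 9y2 + 17y3 + 52y4
  subject to:
    y1 + 4y3 + 3y4 >= 4
    y2 + 2y3 + 2y4 >= 2
    y1, y2, y3, y4 >= 0

Solving the primal: x* = (4.25, 0).
  primal value c^T x* = 17.
Solving the dual: y* = (0, 0, 1, 0).
  dual value b^T y* = 17.
Strong duality: c^T x* = b^T y*. Confirmed.

17


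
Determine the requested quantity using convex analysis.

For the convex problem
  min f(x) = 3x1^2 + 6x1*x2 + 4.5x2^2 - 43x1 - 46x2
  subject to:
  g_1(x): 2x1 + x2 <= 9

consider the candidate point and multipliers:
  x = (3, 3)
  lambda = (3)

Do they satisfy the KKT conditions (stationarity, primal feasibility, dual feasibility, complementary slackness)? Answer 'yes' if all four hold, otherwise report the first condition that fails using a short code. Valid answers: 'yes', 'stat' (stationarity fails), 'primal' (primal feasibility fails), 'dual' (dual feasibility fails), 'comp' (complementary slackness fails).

Gradient of f: grad f(x) = Q x + c = (-7, -1)
Constraint values g_i(x) = a_i^T x - b_i:
  g_1((3, 3)) = 0
Stationarity residual: grad f(x) + sum_i lambda_i a_i = (-1, 2)
  -> stationarity FAILS
Primal feasibility (all g_i <= 0): OK
Dual feasibility (all lambda_i >= 0): OK
Complementary slackness (lambda_i * g_i(x) = 0 for all i): OK

Verdict: the first failing condition is stationarity -> stat.

stat


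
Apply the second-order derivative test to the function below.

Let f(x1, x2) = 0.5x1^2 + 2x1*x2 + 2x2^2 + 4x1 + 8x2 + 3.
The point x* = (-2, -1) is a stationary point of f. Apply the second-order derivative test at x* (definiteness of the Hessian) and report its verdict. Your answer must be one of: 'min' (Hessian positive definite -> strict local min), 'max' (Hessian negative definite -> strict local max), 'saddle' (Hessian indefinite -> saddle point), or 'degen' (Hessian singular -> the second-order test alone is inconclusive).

Compute the Hessian H = grad^2 f:
  H = [[1, 2], [2, 4]]
Verify stationarity: grad f(x*) = H x* + g = (0, 0).
Eigenvalues of H: 0, 5.
H has a zero eigenvalue (singular; positive semidefinite but not definite), so H is neither positive definite, negative definite, nor indefinite. The second-order test alone is inconclusive -> degen.
(Indeed, f is constant along the null direction of H through x*, so x* is not a strict local extremum.)

degen


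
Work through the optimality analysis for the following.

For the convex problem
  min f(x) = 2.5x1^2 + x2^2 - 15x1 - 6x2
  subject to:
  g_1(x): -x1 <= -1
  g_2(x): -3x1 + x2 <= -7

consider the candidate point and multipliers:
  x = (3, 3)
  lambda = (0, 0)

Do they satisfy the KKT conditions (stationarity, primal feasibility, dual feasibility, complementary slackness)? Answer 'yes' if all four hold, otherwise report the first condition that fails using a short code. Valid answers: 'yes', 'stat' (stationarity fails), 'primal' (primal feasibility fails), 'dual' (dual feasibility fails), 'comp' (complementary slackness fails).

Gradient of f: grad f(x) = Q x + c = (0, 0)
Constraint values g_i(x) = a_i^T x - b_i:
  g_1((3, 3)) = -2
  g_2((3, 3)) = 1
Stationarity residual: grad f(x) + sum_i lambda_i a_i = (0, 0)
  -> stationarity OK
Primal feasibility (all g_i <= 0): FAILS
Dual feasibility (all lambda_i >= 0): OK
Complementary slackness (lambda_i * g_i(x) = 0 for all i): OK

Verdict: the first failing condition is primal_feasibility -> primal.

primal


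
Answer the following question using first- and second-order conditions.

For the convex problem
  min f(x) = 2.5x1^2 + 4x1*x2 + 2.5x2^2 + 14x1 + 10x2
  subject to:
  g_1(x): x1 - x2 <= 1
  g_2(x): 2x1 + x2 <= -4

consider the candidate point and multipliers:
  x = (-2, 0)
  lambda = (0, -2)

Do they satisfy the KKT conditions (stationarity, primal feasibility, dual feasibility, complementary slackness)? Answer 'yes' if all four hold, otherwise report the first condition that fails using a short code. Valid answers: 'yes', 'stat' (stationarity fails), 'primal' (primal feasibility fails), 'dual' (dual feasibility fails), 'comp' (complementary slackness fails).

Gradient of f: grad f(x) = Q x + c = (4, 2)
Constraint values g_i(x) = a_i^T x - b_i:
  g_1((-2, 0)) = -3
  g_2((-2, 0)) = 0
Stationarity residual: grad f(x) + sum_i lambda_i a_i = (0, 0)
  -> stationarity OK
Primal feasibility (all g_i <= 0): OK
Dual feasibility (all lambda_i >= 0): FAILS
Complementary slackness (lambda_i * g_i(x) = 0 for all i): OK

Verdict: the first failing condition is dual_feasibility -> dual.

dual


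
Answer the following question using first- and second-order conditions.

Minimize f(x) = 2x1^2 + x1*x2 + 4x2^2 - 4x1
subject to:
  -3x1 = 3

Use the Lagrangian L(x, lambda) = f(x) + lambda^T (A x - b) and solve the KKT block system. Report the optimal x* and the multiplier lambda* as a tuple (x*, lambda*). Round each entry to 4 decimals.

Form the Lagrangian:
  L(x, lambda) = (1/2) x^T Q x + c^T x + lambda^T (A x - b)
Stationarity (grad_x L = 0): Q x + c + A^T lambda = 0.
Primal feasibility: A x = b.

This gives the KKT block system:
  [ Q   A^T ] [ x     ]   [-c ]
  [ A    0  ] [ lambda ] = [ b ]

Solving the linear system:
  x*      = (-1, 0.125)
  lambda* = (-2.625)
  f(x*)   = 5.9375

x* = (-1, 0.125), lambda* = (-2.625)


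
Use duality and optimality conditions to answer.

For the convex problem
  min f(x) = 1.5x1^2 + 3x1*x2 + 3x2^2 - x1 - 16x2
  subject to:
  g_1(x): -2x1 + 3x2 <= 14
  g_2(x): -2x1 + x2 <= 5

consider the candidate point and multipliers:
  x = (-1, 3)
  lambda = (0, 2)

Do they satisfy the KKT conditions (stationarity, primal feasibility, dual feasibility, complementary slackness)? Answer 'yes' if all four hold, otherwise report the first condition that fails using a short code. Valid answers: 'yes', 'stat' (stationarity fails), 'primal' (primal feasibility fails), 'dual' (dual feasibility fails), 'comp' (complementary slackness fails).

Gradient of f: grad f(x) = Q x + c = (5, -1)
Constraint values g_i(x) = a_i^T x - b_i:
  g_1((-1, 3)) = -3
  g_2((-1, 3)) = 0
Stationarity residual: grad f(x) + sum_i lambda_i a_i = (1, 1)
  -> stationarity FAILS
Primal feasibility (all g_i <= 0): OK
Dual feasibility (all lambda_i >= 0): OK
Complementary slackness (lambda_i * g_i(x) = 0 for all i): OK

Verdict: the first failing condition is stationarity -> stat.

stat


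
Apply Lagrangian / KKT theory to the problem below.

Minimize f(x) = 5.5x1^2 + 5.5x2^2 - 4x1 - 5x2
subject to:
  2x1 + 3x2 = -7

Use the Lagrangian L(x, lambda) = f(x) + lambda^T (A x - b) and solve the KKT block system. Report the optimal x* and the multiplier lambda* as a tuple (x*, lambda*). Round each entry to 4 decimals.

Form the Lagrangian:
  L(x, lambda) = (1/2) x^T Q x + c^T x + lambda^T (A x - b)
Stationarity (grad_x L = 0): Q x + c + A^T lambda = 0.
Primal feasibility: A x = b.

This gives the KKT block system:
  [ Q   A^T ] [ x     ]   [-c ]
  [ A    0  ] [ lambda ] = [ b ]

Solving the linear system:
  x*      = (-1.035, -1.6434)
  lambda* = (7.6923)
  f(x*)   = 33.1014

x* = (-1.035, -1.6434), lambda* = (7.6923)


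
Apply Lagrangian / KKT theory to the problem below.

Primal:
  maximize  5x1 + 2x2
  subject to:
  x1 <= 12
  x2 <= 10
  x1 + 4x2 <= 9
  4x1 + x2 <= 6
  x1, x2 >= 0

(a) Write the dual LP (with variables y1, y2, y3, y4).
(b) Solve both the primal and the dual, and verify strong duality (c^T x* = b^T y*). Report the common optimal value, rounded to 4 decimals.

The standard primal-dual pair for 'max c^T x s.t. A x <= b, x >= 0' is:
  Dual:  min b^T y  s.t.  A^T y >= c,  y >= 0.

So the dual LP is:
  minimize  12y1 + 10y2 + 9y3 + 6y4
  subject to:
    y1 + y3 + 4y4 >= 5
    y2 + 4y3 + y4 >= 2
    y1, y2, y3, y4 >= 0

Solving the primal: x* = (1, 2).
  primal value c^T x* = 9.
Solving the dual: y* = (0, 0, 0.2, 1.2).
  dual value b^T y* = 9.
Strong duality: c^T x* = b^T y*. Confirmed.

9


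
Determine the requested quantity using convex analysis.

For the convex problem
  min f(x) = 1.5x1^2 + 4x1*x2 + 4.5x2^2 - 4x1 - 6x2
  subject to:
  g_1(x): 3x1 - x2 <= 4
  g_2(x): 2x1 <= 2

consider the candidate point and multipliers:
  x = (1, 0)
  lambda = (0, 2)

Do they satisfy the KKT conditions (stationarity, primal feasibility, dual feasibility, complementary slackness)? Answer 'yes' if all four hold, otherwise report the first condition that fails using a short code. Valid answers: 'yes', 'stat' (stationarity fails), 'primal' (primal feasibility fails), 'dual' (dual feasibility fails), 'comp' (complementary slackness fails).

Gradient of f: grad f(x) = Q x + c = (-1, -2)
Constraint values g_i(x) = a_i^T x - b_i:
  g_1((1, 0)) = -1
  g_2((1, 0)) = 0
Stationarity residual: grad f(x) + sum_i lambda_i a_i = (3, -2)
  -> stationarity FAILS
Primal feasibility (all g_i <= 0): OK
Dual feasibility (all lambda_i >= 0): OK
Complementary slackness (lambda_i * g_i(x) = 0 for all i): OK

Verdict: the first failing condition is stationarity -> stat.

stat


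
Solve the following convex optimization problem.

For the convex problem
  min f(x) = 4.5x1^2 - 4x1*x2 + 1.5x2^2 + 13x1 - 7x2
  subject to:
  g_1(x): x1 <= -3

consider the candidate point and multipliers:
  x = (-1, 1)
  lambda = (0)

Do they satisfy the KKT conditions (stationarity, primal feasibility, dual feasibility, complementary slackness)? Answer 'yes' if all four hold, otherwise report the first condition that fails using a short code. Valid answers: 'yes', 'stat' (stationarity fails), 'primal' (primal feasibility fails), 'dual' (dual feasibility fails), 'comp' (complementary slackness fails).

Gradient of f: grad f(x) = Q x + c = (0, 0)
Constraint values g_i(x) = a_i^T x - b_i:
  g_1((-1, 1)) = 2
Stationarity residual: grad f(x) + sum_i lambda_i a_i = (0, 0)
  -> stationarity OK
Primal feasibility (all g_i <= 0): FAILS
Dual feasibility (all lambda_i >= 0): OK
Complementary slackness (lambda_i * g_i(x) = 0 for all i): OK

Verdict: the first failing condition is primal_feasibility -> primal.

primal


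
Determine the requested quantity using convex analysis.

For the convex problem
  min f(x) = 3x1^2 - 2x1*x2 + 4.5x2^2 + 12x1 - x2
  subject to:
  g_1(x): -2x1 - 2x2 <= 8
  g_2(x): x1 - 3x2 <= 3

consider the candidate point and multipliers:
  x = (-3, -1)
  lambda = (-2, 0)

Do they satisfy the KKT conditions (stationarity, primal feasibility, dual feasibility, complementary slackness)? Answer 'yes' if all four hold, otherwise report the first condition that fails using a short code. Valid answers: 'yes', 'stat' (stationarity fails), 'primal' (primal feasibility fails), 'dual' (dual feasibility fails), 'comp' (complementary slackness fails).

Gradient of f: grad f(x) = Q x + c = (-4, -4)
Constraint values g_i(x) = a_i^T x - b_i:
  g_1((-3, -1)) = 0
  g_2((-3, -1)) = -3
Stationarity residual: grad f(x) + sum_i lambda_i a_i = (0, 0)
  -> stationarity OK
Primal feasibility (all g_i <= 0): OK
Dual feasibility (all lambda_i >= 0): FAILS
Complementary slackness (lambda_i * g_i(x) = 0 for all i): OK

Verdict: the first failing condition is dual_feasibility -> dual.

dual


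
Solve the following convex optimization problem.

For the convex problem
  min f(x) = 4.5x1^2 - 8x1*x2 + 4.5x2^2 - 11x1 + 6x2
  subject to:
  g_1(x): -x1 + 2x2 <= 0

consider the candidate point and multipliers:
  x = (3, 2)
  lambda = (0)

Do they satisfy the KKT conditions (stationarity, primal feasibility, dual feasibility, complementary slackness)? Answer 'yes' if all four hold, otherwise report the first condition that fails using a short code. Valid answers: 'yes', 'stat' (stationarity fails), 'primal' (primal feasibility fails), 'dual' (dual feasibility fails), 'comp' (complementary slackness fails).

Gradient of f: grad f(x) = Q x + c = (0, 0)
Constraint values g_i(x) = a_i^T x - b_i:
  g_1((3, 2)) = 1
Stationarity residual: grad f(x) + sum_i lambda_i a_i = (0, 0)
  -> stationarity OK
Primal feasibility (all g_i <= 0): FAILS
Dual feasibility (all lambda_i >= 0): OK
Complementary slackness (lambda_i * g_i(x) = 0 for all i): OK

Verdict: the first failing condition is primal_feasibility -> primal.

primal


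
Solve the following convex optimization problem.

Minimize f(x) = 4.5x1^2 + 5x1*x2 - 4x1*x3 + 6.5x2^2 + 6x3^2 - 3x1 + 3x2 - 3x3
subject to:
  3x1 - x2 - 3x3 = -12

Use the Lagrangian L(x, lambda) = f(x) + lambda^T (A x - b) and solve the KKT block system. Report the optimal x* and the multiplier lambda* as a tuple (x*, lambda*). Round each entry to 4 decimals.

Form the Lagrangian:
  L(x, lambda) = (1/2) x^T Q x + c^T x + lambda^T (A x - b)
Stationarity (grad_x L = 0): Q x + c + A^T lambda = 0.
Primal feasibility: A x = b.

This gives the KKT block system:
  [ Q   A^T ] [ x     ]   [-c ]
  [ A    0  ] [ lambda ] = [ b ]

Solving the linear system:
  x*      = (-2.215, 1.1978, 1.3857)
  lambda* = (7.4963)
  f(x*)   = 48.0184

x* = (-2.215, 1.1978, 1.3857), lambda* = (7.4963)


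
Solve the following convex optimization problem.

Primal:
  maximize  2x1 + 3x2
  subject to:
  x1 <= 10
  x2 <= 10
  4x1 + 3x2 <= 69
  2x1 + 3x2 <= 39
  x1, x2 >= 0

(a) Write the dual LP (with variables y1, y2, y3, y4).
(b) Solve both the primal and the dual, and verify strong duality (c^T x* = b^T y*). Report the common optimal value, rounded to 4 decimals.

The standard primal-dual pair for 'max c^T x s.t. A x <= b, x >= 0' is:
  Dual:  min b^T y  s.t.  A^T y >= c,  y >= 0.

So the dual LP is:
  minimize  10y1 + 10y2 + 69y3 + 39y4
  subject to:
    y1 + 4y3 + 2y4 >= 2
    y2 + 3y3 + 3y4 >= 3
    y1, y2, y3, y4 >= 0

Solving the primal: x* = (10, 6.3333).
  primal value c^T x* = 39.
Solving the dual: y* = (0, 0, 0, 1).
  dual value b^T y* = 39.
Strong duality: c^T x* = b^T y*. Confirmed.

39


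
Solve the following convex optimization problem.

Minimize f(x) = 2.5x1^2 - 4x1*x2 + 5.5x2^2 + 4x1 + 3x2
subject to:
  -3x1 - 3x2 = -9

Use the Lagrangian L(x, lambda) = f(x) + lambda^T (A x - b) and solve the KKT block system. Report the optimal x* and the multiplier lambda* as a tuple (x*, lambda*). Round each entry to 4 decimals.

Form the Lagrangian:
  L(x, lambda) = (1/2) x^T Q x + c^T x + lambda^T (A x - b)
Stationarity (grad_x L = 0): Q x + c + A^T lambda = 0.
Primal feasibility: A x = b.

This gives the KKT block system:
  [ Q   A^T ] [ x     ]   [-c ]
  [ A    0  ] [ lambda ] = [ b ]

Solving the linear system:
  x*      = (1.8333, 1.1667)
  lambda* = (2.8333)
  f(x*)   = 18.1667

x* = (1.8333, 1.1667), lambda* = (2.8333)


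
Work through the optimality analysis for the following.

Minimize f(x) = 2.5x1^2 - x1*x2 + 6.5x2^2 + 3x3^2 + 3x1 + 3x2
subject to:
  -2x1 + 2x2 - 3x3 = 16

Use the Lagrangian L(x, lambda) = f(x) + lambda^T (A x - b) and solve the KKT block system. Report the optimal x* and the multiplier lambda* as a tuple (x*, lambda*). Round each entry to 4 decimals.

Form the Lagrangian:
  L(x, lambda) = (1/2) x^T Q x + c^T x + lambda^T (A x - b)
Stationarity (grad_x L = 0): Q x + c + A^T lambda = 0.
Primal feasibility: A x = b.

This gives the KKT block system:
  [ Q   A^T ] [ x     ]   [-c ]
  [ A    0  ] [ lambda ] = [ b ]

Solving the linear system:
  x*      = (-2.9438, 0.4813, -3.05)
  lambda* = (-6.1)
  f(x*)   = 45.1062

x* = (-2.9438, 0.4813, -3.05), lambda* = (-6.1)


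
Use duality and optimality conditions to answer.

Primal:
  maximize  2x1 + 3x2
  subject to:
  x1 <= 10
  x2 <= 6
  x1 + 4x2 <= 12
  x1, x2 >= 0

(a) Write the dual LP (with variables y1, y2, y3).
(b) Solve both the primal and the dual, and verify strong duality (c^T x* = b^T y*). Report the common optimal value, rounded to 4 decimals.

The standard primal-dual pair for 'max c^T x s.t. A x <= b, x >= 0' is:
  Dual:  min b^T y  s.t.  A^T y >= c,  y >= 0.

So the dual LP is:
  minimize  10y1 + 6y2 + 12y3
  subject to:
    y1 + y3 >= 2
    y2 + 4y3 >= 3
    y1, y2, y3 >= 0

Solving the primal: x* = (10, 0.5).
  primal value c^T x* = 21.5.
Solving the dual: y* = (1.25, 0, 0.75).
  dual value b^T y* = 21.5.
Strong duality: c^T x* = b^T y*. Confirmed.

21.5


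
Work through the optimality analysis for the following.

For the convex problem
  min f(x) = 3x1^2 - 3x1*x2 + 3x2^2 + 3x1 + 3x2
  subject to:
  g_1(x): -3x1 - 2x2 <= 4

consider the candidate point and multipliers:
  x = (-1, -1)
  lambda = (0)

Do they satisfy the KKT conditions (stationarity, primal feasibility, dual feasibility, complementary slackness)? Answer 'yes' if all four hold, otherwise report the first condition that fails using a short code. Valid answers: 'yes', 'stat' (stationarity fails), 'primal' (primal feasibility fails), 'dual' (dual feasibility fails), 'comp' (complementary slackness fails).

Gradient of f: grad f(x) = Q x + c = (0, 0)
Constraint values g_i(x) = a_i^T x - b_i:
  g_1((-1, -1)) = 1
Stationarity residual: grad f(x) + sum_i lambda_i a_i = (0, 0)
  -> stationarity OK
Primal feasibility (all g_i <= 0): FAILS
Dual feasibility (all lambda_i >= 0): OK
Complementary slackness (lambda_i * g_i(x) = 0 for all i): OK

Verdict: the first failing condition is primal_feasibility -> primal.

primal


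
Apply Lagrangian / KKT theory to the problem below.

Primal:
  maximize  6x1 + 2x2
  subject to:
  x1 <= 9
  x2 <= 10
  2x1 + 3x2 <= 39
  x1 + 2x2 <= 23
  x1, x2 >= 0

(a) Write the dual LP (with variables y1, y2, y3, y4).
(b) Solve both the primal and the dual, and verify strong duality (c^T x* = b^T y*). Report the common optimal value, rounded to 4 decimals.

The standard primal-dual pair for 'max c^T x s.t. A x <= b, x >= 0' is:
  Dual:  min b^T y  s.t.  A^T y >= c,  y >= 0.

So the dual LP is:
  minimize  9y1 + 10y2 + 39y3 + 23y4
  subject to:
    y1 + 2y3 + y4 >= 6
    y2 + 3y3 + 2y4 >= 2
    y1, y2, y3, y4 >= 0

Solving the primal: x* = (9, 7).
  primal value c^T x* = 68.
Solving the dual: y* = (5, 0, 0, 1).
  dual value b^T y* = 68.
Strong duality: c^T x* = b^T y*. Confirmed.

68


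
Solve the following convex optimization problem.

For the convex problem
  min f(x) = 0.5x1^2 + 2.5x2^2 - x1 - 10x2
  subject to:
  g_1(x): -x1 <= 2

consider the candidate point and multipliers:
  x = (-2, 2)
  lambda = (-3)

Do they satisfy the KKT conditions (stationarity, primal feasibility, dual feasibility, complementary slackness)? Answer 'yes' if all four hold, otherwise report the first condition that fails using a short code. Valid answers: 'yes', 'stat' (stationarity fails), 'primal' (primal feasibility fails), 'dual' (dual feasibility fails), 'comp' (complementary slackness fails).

Gradient of f: grad f(x) = Q x + c = (-3, 0)
Constraint values g_i(x) = a_i^T x - b_i:
  g_1((-2, 2)) = 0
Stationarity residual: grad f(x) + sum_i lambda_i a_i = (0, 0)
  -> stationarity OK
Primal feasibility (all g_i <= 0): OK
Dual feasibility (all lambda_i >= 0): FAILS
Complementary slackness (lambda_i * g_i(x) = 0 for all i): OK

Verdict: the first failing condition is dual_feasibility -> dual.

dual


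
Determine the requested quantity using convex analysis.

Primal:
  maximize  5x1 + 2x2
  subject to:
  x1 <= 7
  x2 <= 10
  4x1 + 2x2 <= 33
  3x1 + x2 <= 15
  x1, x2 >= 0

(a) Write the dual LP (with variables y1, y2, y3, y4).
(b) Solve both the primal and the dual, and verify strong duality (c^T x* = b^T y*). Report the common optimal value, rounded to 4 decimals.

The standard primal-dual pair for 'max c^T x s.t. A x <= b, x >= 0' is:
  Dual:  min b^T y  s.t.  A^T y >= c,  y >= 0.

So the dual LP is:
  minimize  7y1 + 10y2 + 33y3 + 15y4
  subject to:
    y1 + 4y3 + 3y4 >= 5
    y2 + 2y3 + y4 >= 2
    y1, y2, y3, y4 >= 0

Solving the primal: x* = (1.6667, 10).
  primal value c^T x* = 28.3333.
Solving the dual: y* = (0, 0.3333, 0, 1.6667).
  dual value b^T y* = 28.3333.
Strong duality: c^T x* = b^T y*. Confirmed.

28.3333


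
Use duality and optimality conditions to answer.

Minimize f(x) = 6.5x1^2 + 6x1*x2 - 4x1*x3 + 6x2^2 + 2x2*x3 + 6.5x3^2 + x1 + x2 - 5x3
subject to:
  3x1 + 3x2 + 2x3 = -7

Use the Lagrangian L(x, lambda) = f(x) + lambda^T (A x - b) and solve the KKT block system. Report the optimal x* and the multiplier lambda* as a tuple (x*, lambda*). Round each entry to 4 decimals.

Form the Lagrangian:
  L(x, lambda) = (1/2) x^T Q x + c^T x + lambda^T (A x - b)
Stationarity (grad_x L = 0): Q x + c + A^T lambda = 0.
Primal feasibility: A x = b.

This gives the KKT block system:
  [ Q   A^T ] [ x     ]   [-c ]
  [ A    0  ] [ lambda ] = [ b ]

Solving the linear system:
  x*      = (-1.182, -0.6962, -0.6828)
  lambda* = (5.2705)
  f(x*)   = 19.2145

x* = (-1.182, -0.6962, -0.6828), lambda* = (5.2705)


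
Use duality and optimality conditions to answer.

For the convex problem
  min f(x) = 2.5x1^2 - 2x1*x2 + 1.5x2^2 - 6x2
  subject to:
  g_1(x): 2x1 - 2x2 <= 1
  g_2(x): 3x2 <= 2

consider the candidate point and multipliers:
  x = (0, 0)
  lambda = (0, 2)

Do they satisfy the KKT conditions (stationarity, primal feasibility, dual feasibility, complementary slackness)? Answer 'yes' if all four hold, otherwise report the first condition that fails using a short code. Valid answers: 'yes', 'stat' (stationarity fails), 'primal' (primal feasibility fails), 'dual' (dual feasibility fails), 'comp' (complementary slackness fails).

Gradient of f: grad f(x) = Q x + c = (0, -6)
Constraint values g_i(x) = a_i^T x - b_i:
  g_1((0, 0)) = -1
  g_2((0, 0)) = -2
Stationarity residual: grad f(x) + sum_i lambda_i a_i = (0, 0)
  -> stationarity OK
Primal feasibility (all g_i <= 0): OK
Dual feasibility (all lambda_i >= 0): OK
Complementary slackness (lambda_i * g_i(x) = 0 for all i): FAILS

Verdict: the first failing condition is complementary_slackness -> comp.

comp


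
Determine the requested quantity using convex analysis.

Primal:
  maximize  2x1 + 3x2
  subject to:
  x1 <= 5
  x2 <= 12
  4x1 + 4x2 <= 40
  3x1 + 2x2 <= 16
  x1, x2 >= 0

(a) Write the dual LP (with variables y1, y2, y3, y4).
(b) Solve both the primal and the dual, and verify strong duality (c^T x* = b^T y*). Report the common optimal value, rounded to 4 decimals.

The standard primal-dual pair for 'max c^T x s.t. A x <= b, x >= 0' is:
  Dual:  min b^T y  s.t.  A^T y >= c,  y >= 0.

So the dual LP is:
  minimize  5y1 + 12y2 + 40y3 + 16y4
  subject to:
    y1 + 4y3 + 3y4 >= 2
    y2 + 4y3 + 2y4 >= 3
    y1, y2, y3, y4 >= 0

Solving the primal: x* = (0, 8).
  primal value c^T x* = 24.
Solving the dual: y* = (0, 0, 0, 1.5).
  dual value b^T y* = 24.
Strong duality: c^T x* = b^T y*. Confirmed.

24


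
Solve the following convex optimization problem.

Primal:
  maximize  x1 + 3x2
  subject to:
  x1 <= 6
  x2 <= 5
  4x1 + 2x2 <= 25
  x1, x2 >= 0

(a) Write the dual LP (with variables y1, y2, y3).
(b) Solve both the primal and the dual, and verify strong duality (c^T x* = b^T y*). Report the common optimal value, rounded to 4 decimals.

The standard primal-dual pair for 'max c^T x s.t. A x <= b, x >= 0' is:
  Dual:  min b^T y  s.t.  A^T y >= c,  y >= 0.

So the dual LP is:
  minimize  6y1 + 5y2 + 25y3
  subject to:
    y1 + 4y3 >= 1
    y2 + 2y3 >= 3
    y1, y2, y3 >= 0

Solving the primal: x* = (3.75, 5).
  primal value c^T x* = 18.75.
Solving the dual: y* = (0, 2.5, 0.25).
  dual value b^T y* = 18.75.
Strong duality: c^T x* = b^T y*. Confirmed.

18.75


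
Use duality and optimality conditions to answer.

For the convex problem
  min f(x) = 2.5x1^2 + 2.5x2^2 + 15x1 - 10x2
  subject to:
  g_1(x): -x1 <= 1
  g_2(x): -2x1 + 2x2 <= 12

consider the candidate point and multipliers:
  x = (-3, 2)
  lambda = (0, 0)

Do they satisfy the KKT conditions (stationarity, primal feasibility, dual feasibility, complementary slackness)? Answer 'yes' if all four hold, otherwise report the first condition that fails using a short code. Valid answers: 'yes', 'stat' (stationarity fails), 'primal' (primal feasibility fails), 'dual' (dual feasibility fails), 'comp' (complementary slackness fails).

Gradient of f: grad f(x) = Q x + c = (0, 0)
Constraint values g_i(x) = a_i^T x - b_i:
  g_1((-3, 2)) = 2
  g_2((-3, 2)) = -2
Stationarity residual: grad f(x) + sum_i lambda_i a_i = (0, 0)
  -> stationarity OK
Primal feasibility (all g_i <= 0): FAILS
Dual feasibility (all lambda_i >= 0): OK
Complementary slackness (lambda_i * g_i(x) = 0 for all i): OK

Verdict: the first failing condition is primal_feasibility -> primal.

primal


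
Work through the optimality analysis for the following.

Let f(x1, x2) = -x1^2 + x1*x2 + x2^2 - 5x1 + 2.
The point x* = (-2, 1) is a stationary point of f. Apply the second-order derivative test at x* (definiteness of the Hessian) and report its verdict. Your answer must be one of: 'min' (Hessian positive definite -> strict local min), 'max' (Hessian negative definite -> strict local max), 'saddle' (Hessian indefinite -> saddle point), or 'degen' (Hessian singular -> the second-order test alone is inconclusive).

Compute the Hessian H = grad^2 f:
  H = [[-2, 1], [1, 2]]
Verify stationarity: grad f(x*) = H x* + g = (0, 0).
Eigenvalues of H: -2.2361, 2.2361.
Eigenvalues have mixed signs, so H is indefinite -> x* is a saddle point.

saddle


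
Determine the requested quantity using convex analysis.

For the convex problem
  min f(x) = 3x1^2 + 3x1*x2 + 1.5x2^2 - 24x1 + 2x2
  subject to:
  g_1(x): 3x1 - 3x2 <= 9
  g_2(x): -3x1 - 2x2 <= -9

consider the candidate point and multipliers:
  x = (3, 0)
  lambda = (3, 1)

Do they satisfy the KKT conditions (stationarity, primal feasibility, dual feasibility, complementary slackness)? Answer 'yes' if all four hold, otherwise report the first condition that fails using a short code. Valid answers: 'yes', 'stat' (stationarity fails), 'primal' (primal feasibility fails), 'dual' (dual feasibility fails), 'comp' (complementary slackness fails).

Gradient of f: grad f(x) = Q x + c = (-6, 11)
Constraint values g_i(x) = a_i^T x - b_i:
  g_1((3, 0)) = 0
  g_2((3, 0)) = 0
Stationarity residual: grad f(x) + sum_i lambda_i a_i = (0, 0)
  -> stationarity OK
Primal feasibility (all g_i <= 0): OK
Dual feasibility (all lambda_i >= 0): OK
Complementary slackness (lambda_i * g_i(x) = 0 for all i): OK

Verdict: yes, KKT holds.

yes


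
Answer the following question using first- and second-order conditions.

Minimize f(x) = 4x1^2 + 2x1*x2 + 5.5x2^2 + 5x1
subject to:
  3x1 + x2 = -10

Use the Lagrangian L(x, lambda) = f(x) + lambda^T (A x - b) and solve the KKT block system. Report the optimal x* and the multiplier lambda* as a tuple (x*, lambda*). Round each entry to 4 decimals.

Form the Lagrangian:
  L(x, lambda) = (1/2) x^T Q x + c^T x + lambda^T (A x - b)
Stationarity (grad_x L = 0): Q x + c + A^T lambda = 0.
Primal feasibility: A x = b.

This gives the KKT block system:
  [ Q   A^T ] [ x     ]   [-c ]
  [ A    0  ] [ lambda ] = [ b ]

Solving the linear system:
  x*      = (-3.3158, -0.0526)
  lambda* = (7.2105)
  f(x*)   = 27.7632

x* = (-3.3158, -0.0526), lambda* = (7.2105)


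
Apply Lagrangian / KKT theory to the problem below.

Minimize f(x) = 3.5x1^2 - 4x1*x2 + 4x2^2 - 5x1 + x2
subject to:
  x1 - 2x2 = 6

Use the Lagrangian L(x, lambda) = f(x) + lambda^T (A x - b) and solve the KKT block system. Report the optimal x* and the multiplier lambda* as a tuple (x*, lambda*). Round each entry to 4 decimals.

Form the Lagrangian:
  L(x, lambda) = (1/2) x^T Q x + c^T x + lambda^T (A x - b)
Stationarity (grad_x L = 0): Q x + c + A^T lambda = 0.
Primal feasibility: A x = b.

This gives the KKT block system:
  [ Q   A^T ] [ x     ]   [-c ]
  [ A    0  ] [ lambda ] = [ b ]

Solving the linear system:
  x*      = (0.9, -2.55)
  lambda* = (-11.5)
  f(x*)   = 30.975

x* = (0.9, -2.55), lambda* = (-11.5)


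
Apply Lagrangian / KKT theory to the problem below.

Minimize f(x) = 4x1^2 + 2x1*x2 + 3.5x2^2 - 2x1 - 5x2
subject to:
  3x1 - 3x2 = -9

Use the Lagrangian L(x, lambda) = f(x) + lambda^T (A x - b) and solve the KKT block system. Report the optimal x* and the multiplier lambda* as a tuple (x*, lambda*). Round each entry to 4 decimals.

Form the Lagrangian:
  L(x, lambda) = (1/2) x^T Q x + c^T x + lambda^T (A x - b)
Stationarity (grad_x L = 0): Q x + c + A^T lambda = 0.
Primal feasibility: A x = b.

This gives the KKT block system:
  [ Q   A^T ] [ x     ]   [-c ]
  [ A    0  ] [ lambda ] = [ b ]

Solving the linear system:
  x*      = (-1.0526, 1.9474)
  lambda* = (2.1754)
  f(x*)   = 5.9737

x* = (-1.0526, 1.9474), lambda* = (2.1754)


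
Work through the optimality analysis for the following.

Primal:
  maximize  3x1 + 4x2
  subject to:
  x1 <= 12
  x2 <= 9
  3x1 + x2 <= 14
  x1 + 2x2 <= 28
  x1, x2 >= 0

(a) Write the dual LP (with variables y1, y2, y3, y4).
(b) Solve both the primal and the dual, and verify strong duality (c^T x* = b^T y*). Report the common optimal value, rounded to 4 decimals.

The standard primal-dual pair for 'max c^T x s.t. A x <= b, x >= 0' is:
  Dual:  min b^T y  s.t.  A^T y >= c,  y >= 0.

So the dual LP is:
  minimize  12y1 + 9y2 + 14y3 + 28y4
  subject to:
    y1 + 3y3 + y4 >= 3
    y2 + y3 + 2y4 >= 4
    y1, y2, y3, y4 >= 0

Solving the primal: x* = (1.6667, 9).
  primal value c^T x* = 41.
Solving the dual: y* = (0, 3, 1, 0).
  dual value b^T y* = 41.
Strong duality: c^T x* = b^T y*. Confirmed.

41


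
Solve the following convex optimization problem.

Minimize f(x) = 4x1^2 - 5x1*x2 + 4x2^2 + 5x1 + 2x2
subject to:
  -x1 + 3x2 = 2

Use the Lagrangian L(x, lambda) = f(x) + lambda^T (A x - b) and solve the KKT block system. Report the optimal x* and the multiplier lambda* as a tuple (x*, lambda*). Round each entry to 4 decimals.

Form the Lagrangian:
  L(x, lambda) = (1/2) x^T Q x + c^T x + lambda^T (A x - b)
Stationarity (grad_x L = 0): Q x + c + A^T lambda = 0.
Primal feasibility: A x = b.

This gives the KKT block system:
  [ Q   A^T ] [ x     ]   [-c ]
  [ A    0  ] [ lambda ] = [ b ]

Solving the linear system:
  x*      = (-0.74, 0.42)
  lambda* = (-3.02)
  f(x*)   = 1.59

x* = (-0.74, 0.42), lambda* = (-3.02)


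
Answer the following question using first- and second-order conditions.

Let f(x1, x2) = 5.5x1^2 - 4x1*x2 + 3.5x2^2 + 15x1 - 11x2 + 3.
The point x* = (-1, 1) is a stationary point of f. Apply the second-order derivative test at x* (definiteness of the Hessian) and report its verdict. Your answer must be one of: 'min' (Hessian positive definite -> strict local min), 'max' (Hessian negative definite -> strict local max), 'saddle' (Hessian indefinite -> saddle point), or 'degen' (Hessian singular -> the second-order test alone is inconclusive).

Compute the Hessian H = grad^2 f:
  H = [[11, -4], [-4, 7]]
Verify stationarity: grad f(x*) = H x* + g = (0, 0).
Eigenvalues of H: 4.5279, 13.4721.
Both eigenvalues > 0, so H is positive definite -> x* is a strict local min.

min


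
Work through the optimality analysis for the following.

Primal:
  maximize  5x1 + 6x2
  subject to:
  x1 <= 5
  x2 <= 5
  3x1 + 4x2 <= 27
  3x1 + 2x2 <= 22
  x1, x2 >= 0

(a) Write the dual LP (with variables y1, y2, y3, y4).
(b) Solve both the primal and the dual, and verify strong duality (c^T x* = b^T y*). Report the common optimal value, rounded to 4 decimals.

The standard primal-dual pair for 'max c^T x s.t. A x <= b, x >= 0' is:
  Dual:  min b^T y  s.t.  A^T y >= c,  y >= 0.

So the dual LP is:
  minimize  5y1 + 5y2 + 27y3 + 22y4
  subject to:
    y1 + 3y3 + 3y4 >= 5
    y2 + 4y3 + 2y4 >= 6
    y1, y2, y3, y4 >= 0

Solving the primal: x* = (5, 3).
  primal value c^T x* = 43.
Solving the dual: y* = (0.5, 0, 1.5, 0).
  dual value b^T y* = 43.
Strong duality: c^T x* = b^T y*. Confirmed.

43


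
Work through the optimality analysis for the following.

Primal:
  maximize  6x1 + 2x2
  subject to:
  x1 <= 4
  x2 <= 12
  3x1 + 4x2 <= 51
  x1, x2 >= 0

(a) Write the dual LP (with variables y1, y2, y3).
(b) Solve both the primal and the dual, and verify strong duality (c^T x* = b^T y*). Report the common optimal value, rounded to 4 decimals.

The standard primal-dual pair for 'max c^T x s.t. A x <= b, x >= 0' is:
  Dual:  min b^T y  s.t.  A^T y >= c,  y >= 0.

So the dual LP is:
  minimize  4y1 + 12y2 + 51y3
  subject to:
    y1 + 3y3 >= 6
    y2 + 4y3 >= 2
    y1, y2, y3 >= 0

Solving the primal: x* = (4, 9.75).
  primal value c^T x* = 43.5.
Solving the dual: y* = (4.5, 0, 0.5).
  dual value b^T y* = 43.5.
Strong duality: c^T x* = b^T y*. Confirmed.

43.5
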